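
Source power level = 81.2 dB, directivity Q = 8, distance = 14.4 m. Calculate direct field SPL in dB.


Given values:
  Lw = 81.2 dB, Q = 8, r = 14.4 m
Formula: SPL = Lw + 10 * log10(Q / (4 * pi * r^2))
Compute 4 * pi * r^2 = 4 * pi * 14.4^2 = 2605.7626
Compute Q / denom = 8 / 2605.7626 = 0.00307012
Compute 10 * log10(0.00307012) = -25.1284
SPL = 81.2 + (-25.1284) = 56.07

56.07 dB


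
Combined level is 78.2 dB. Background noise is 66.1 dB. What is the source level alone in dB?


Given values:
  L_total = 78.2 dB, L_bg = 66.1 dB
Formula: L_source = 10 * log10(10^(L_total/10) - 10^(L_bg/10))
Convert to linear:
  10^(78.2/10) = 66069344.8008
  10^(66.1/10) = 4073802.778
Difference: 66069344.8008 - 4073802.778 = 61995542.0228
L_source = 10 * log10(61995542.0228) = 77.92

77.92 dB


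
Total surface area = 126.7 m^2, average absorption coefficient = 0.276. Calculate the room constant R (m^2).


Given values:
  S = 126.7 m^2, alpha = 0.276
Formula: R = S * alpha / (1 - alpha)
Numerator: 126.7 * 0.276 = 34.9692
Denominator: 1 - 0.276 = 0.724
R = 34.9692 / 0.724 = 48.3

48.3 m^2


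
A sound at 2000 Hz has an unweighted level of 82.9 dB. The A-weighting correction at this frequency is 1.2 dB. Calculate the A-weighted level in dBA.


Given values:
  SPL = 82.9 dB
  A-weighting at 2000 Hz = 1.2 dB
Formula: L_A = SPL + A_weight
L_A = 82.9 + (1.2)
L_A = 84.1

84.1 dBA


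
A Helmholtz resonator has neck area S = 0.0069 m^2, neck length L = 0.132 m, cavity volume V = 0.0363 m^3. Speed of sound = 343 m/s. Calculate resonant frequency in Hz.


Given values:
  S = 0.0069 m^2, L = 0.132 m, V = 0.0363 m^3, c = 343 m/s
Formula: f = (c / (2*pi)) * sqrt(S / (V * L))
Compute V * L = 0.0363 * 0.132 = 0.0047916
Compute S / (V * L) = 0.0069 / 0.0047916 = 1.44
Compute sqrt(1.44) = 1.2
Compute c / (2*pi) = 343 / 6.283185 = 54.590148
f = 54.590148 * 1.2 = 65.51

65.51 Hz


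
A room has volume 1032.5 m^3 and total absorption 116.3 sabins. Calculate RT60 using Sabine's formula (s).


Given values:
  V = 1032.5 m^3
  A = 116.3 sabins
Formula: RT60 = 0.161 * V / A
Numerator: 0.161 * 1032.5 = 166.2325
RT60 = 166.2325 / 116.3 = 1.429

1.429 s


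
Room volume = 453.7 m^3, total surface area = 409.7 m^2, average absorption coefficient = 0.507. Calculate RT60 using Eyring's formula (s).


Given values:
  V = 453.7 m^3, S = 409.7 m^2, alpha = 0.507
Formula: RT60 = 0.161 * V / (-S * ln(1 - alpha))
Compute ln(1 - 0.507) = ln(0.493) = -0.707246
Denominator: -409.7 * -0.707246 = 289.7587
Numerator: 0.161 * 453.7 = 73.0457
RT60 = 73.0457 / 289.7587 = 0.252

0.252 s


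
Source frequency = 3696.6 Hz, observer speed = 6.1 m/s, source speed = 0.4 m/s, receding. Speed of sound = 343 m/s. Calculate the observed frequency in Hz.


Given values:
  f_s = 3696.6 Hz, v_o = 6.1 m/s, v_s = 0.4 m/s
  Direction: receding
Formula: f_o = f_s * (c - v_o) / (c + v_s)
Numerator: c - v_o = 343 - 6.1 = 336.9
Denominator: c + v_s = 343 + 0.4 = 343.4
f_o = 3696.6 * 336.9 / 343.4 = 3626.63

3626.63 Hz


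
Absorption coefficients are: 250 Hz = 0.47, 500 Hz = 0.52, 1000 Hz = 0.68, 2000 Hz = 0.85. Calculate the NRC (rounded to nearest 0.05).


Given values:
  a_250 = 0.47, a_500 = 0.52
  a_1000 = 0.68, a_2000 = 0.85
Formula: NRC = (a250 + a500 + a1000 + a2000) / 4
Sum = 0.47 + 0.52 + 0.68 + 0.85 = 2.52
NRC = 2.52 / 4 = 0.63
Rounded to nearest 0.05: 0.65

0.65


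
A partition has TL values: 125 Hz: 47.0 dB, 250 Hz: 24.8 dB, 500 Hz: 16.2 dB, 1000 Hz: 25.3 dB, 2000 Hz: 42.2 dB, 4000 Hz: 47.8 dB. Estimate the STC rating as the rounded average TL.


Given TL values at each frequency:
  125 Hz: 47.0 dB
  250 Hz: 24.8 dB
  500 Hz: 16.2 dB
  1000 Hz: 25.3 dB
  2000 Hz: 42.2 dB
  4000 Hz: 47.8 dB
Formula: STC ~ round(average of TL values)
Sum = 47.0 + 24.8 + 16.2 + 25.3 + 42.2 + 47.8 = 203.3
Average = 203.3 / 6 = 33.88
Rounded: 34

34


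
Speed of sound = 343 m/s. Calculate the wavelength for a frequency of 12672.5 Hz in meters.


Given values:
  c = 343 m/s, f = 12672.5 Hz
Formula: lambda = c / f
lambda = 343 / 12672.5
lambda = 0.0271

0.0271 m


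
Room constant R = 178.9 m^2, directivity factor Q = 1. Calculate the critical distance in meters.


Given values:
  R = 178.9 m^2, Q = 1
Formula: d_c = 0.141 * sqrt(Q * R)
Compute Q * R = 1 * 178.9 = 178.9
Compute sqrt(178.9) = 13.3754
d_c = 0.141 * 13.3754 = 1.886

1.886 m


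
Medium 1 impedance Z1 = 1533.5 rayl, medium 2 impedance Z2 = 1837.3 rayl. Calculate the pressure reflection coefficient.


Given values:
  Z1 = 1533.5 rayl, Z2 = 1837.3 rayl
Formula: R = (Z2 - Z1) / (Z2 + Z1)
Numerator: Z2 - Z1 = 1837.3 - 1533.5 = 303.8
Denominator: Z2 + Z1 = 1837.3 + 1533.5 = 3370.8
R = 303.8 / 3370.8 = 0.0901

0.0901


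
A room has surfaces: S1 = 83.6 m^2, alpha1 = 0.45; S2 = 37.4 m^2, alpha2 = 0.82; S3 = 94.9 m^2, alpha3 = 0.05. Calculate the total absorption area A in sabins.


Given surfaces:
  Surface 1: 83.6 * 0.45 = 37.62
  Surface 2: 37.4 * 0.82 = 30.668
  Surface 3: 94.9 * 0.05 = 4.745
Formula: A = sum(Si * alpha_i)
A = 37.62 + 30.668 + 4.745
A = 73.03

73.03 sabins


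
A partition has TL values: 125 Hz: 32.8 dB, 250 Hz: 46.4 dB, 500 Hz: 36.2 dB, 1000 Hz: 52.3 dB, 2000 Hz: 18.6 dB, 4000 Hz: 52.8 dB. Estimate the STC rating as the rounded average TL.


Given TL values at each frequency:
  125 Hz: 32.8 dB
  250 Hz: 46.4 dB
  500 Hz: 36.2 dB
  1000 Hz: 52.3 dB
  2000 Hz: 18.6 dB
  4000 Hz: 52.8 dB
Formula: STC ~ round(average of TL values)
Sum = 32.8 + 46.4 + 36.2 + 52.3 + 18.6 + 52.8 = 239.1
Average = 239.1 / 6 = 39.85
Rounded: 40

40


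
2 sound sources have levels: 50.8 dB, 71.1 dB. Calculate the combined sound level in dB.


Formula: L_total = 10 * log10( sum(10^(Li/10)) )
  Source 1: 10^(50.8/10) = 120226.4435
  Source 2: 10^(71.1/10) = 12882495.5169
Sum of linear values = 13002721.9604
L_total = 10 * log10(13002721.9604) = 71.14

71.14 dB


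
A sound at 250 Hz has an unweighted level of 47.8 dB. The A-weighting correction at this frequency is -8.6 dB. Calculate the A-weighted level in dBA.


Given values:
  SPL = 47.8 dB
  A-weighting at 250 Hz = -8.6 dB
Formula: L_A = SPL + A_weight
L_A = 47.8 + (-8.6)
L_A = 39.2

39.2 dBA


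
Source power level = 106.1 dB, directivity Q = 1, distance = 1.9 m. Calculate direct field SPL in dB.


Given values:
  Lw = 106.1 dB, Q = 1, r = 1.9 m
Formula: SPL = Lw + 10 * log10(Q / (4 * pi * r^2))
Compute 4 * pi * r^2 = 4 * pi * 1.9^2 = 45.3646
Compute Q / denom = 1 / 45.3646 = 0.02204362
Compute 10 * log10(0.02204362) = -16.5672
SPL = 106.1 + (-16.5672) = 89.53

89.53 dB


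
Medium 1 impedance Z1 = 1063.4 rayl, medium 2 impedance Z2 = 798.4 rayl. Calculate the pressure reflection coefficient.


Given values:
  Z1 = 1063.4 rayl, Z2 = 798.4 rayl
Formula: R = (Z2 - Z1) / (Z2 + Z1)
Numerator: Z2 - Z1 = 798.4 - 1063.4 = -265.0
Denominator: Z2 + Z1 = 798.4 + 1063.4 = 1861.8
R = -265.0 / 1861.8 = -0.1423

-0.1423


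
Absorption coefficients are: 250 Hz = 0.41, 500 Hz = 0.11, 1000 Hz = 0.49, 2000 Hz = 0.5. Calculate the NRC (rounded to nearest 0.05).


Given values:
  a_250 = 0.41, a_500 = 0.11
  a_1000 = 0.49, a_2000 = 0.5
Formula: NRC = (a250 + a500 + a1000 + a2000) / 4
Sum = 0.41 + 0.11 + 0.49 + 0.5 = 1.51
NRC = 1.51 / 4 = 0.3775
Rounded to nearest 0.05: 0.4

0.4


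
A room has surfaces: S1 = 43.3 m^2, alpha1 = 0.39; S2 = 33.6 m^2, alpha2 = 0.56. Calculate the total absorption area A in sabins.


Given surfaces:
  Surface 1: 43.3 * 0.39 = 16.887
  Surface 2: 33.6 * 0.56 = 18.816
Formula: A = sum(Si * alpha_i)
A = 16.887 + 18.816
A = 35.7

35.7 sabins


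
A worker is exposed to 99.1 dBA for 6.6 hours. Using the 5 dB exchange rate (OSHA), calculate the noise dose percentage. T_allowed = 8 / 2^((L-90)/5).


Given values:
  L = 99.1 dBA, T = 6.6 hours
Formula: T_allowed = 8 / 2^((L - 90) / 5)
Compute exponent: (99.1 - 90) / 5 = 1.82
Compute 2^(1.82) = 3.530812
T_allowed = 8 / 3.530812 = 2.265768 hours
Dose = (T / T_allowed) * 100
Dose = (6.6 / 2.265768) * 100 = 291.29

291.29 %


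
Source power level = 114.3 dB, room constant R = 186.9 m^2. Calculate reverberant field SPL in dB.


Given values:
  Lw = 114.3 dB, R = 186.9 m^2
Formula: SPL = Lw + 10 * log10(4 / R)
Compute 4 / R = 4 / 186.9 = 0.021402
Compute 10 * log10(0.021402) = -16.6955
SPL = 114.3 + (-16.6955) = 97.6

97.6 dB


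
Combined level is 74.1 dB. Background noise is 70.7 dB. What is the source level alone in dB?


Given values:
  L_total = 74.1 dB, L_bg = 70.7 dB
Formula: L_source = 10 * log10(10^(L_total/10) - 10^(L_bg/10))
Convert to linear:
  10^(74.1/10) = 25703957.8277
  10^(70.7/10) = 11748975.5494
Difference: 25703957.8277 - 11748975.5494 = 13954982.2783
L_source = 10 * log10(13954982.2783) = 71.45

71.45 dB


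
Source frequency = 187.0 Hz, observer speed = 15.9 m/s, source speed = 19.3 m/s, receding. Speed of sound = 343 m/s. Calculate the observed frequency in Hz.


Given values:
  f_s = 187.0 Hz, v_o = 15.9 m/s, v_s = 19.3 m/s
  Direction: receding
Formula: f_o = f_s * (c - v_o) / (c + v_s)
Numerator: c - v_o = 343 - 15.9 = 327.1
Denominator: c + v_s = 343 + 19.3 = 362.3
f_o = 187.0 * 327.1 / 362.3 = 168.83

168.83 Hz


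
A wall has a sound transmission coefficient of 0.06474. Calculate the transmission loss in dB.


Given values:
  tau = 0.06474
Formula: TL = 10 * log10(1 / tau)
Compute 1 / tau = 1 / 0.06474 = 15.4464
Compute log10(15.4464) = 1.188827
TL = 10 * 1.188827 = 11.89

11.89 dB


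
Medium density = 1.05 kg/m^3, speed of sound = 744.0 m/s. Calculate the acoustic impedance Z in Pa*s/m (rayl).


Given values:
  rho = 1.05 kg/m^3
  c = 744.0 m/s
Formula: Z = rho * c
Z = 1.05 * 744.0
Z = 781.2

781.2 rayl


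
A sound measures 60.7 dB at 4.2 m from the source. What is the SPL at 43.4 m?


Given values:
  SPL1 = 60.7 dB, r1 = 4.2 m, r2 = 43.4 m
Formula: SPL2 = SPL1 - 20 * log10(r2 / r1)
Compute ratio: r2 / r1 = 43.4 / 4.2 = 10.3333
Compute log10: log10(10.3333) = 1.014239
Compute drop: 20 * 1.014239 = 20.2848
SPL2 = 60.7 - 20.2848 = 40.42

40.42 dB


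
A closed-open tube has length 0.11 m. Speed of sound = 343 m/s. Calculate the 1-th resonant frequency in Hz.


Given values:
  Tube type: closed-open, L = 0.11 m, c = 343 m/s, n = 1
Formula: f_n = (2n - 1) * c / (4 * L)
Compute 2n - 1 = 2*1 - 1 = 1
Compute 4 * L = 4 * 0.11 = 0.44
f = 1 * 343 / 0.44
f = 779.55

779.55 Hz


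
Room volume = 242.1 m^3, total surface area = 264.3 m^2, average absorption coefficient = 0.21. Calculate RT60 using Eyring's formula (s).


Given values:
  V = 242.1 m^3, S = 264.3 m^2, alpha = 0.21
Formula: RT60 = 0.161 * V / (-S * ln(1 - alpha))
Compute ln(1 - 0.21) = ln(0.79) = -0.235722
Denominator: -264.3 * -0.235722 = 62.3013
Numerator: 0.161 * 242.1 = 38.9781
RT60 = 38.9781 / 62.3013 = 0.626

0.626 s


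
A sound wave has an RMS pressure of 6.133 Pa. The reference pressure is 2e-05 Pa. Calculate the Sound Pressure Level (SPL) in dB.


Given values:
  p = 6.133 Pa
  p_ref = 2e-05 Pa
Formula: SPL = 20 * log10(p / p_ref)
Compute ratio: p / p_ref = 6.133 / 2e-05 = 306650
Compute log10: log10(306650) = 5.486643
Multiply: SPL = 20 * 5.486643 = 109.73

109.73 dB


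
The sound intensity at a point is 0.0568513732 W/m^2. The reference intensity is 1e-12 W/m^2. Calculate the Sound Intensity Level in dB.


Given values:
  I = 0.0568513732 W/m^2
  I_ref = 1e-12 W/m^2
Formula: SIL = 10 * log10(I / I_ref)
Compute ratio: I / I_ref = 56851373200
Compute log10: log10(56851373200) = 10.754741
Multiply: SIL = 10 * 10.754741 = 107.55

107.55 dB


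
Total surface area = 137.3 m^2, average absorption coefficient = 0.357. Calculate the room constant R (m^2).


Given values:
  S = 137.3 m^2, alpha = 0.357
Formula: R = S * alpha / (1 - alpha)
Numerator: 137.3 * 0.357 = 49.0161
Denominator: 1 - 0.357 = 0.643
R = 49.0161 / 0.643 = 76.23

76.23 m^2


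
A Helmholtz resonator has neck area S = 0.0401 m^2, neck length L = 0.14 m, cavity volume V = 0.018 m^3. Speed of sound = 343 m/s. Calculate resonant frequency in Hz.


Given values:
  S = 0.0401 m^2, L = 0.14 m, V = 0.018 m^3, c = 343 m/s
Formula: f = (c / (2*pi)) * sqrt(S / (V * L))
Compute V * L = 0.018 * 0.14 = 0.00252
Compute S / (V * L) = 0.0401 / 0.00252 = 15.9127
Compute sqrt(15.9127) = 3.989073
Compute c / (2*pi) = 343 / 6.283185 = 54.590148
f = 54.590148 * 3.989073 = 217.76

217.76 Hz


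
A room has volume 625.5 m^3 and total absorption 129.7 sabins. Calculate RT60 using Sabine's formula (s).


Given values:
  V = 625.5 m^3
  A = 129.7 sabins
Formula: RT60 = 0.161 * V / A
Numerator: 0.161 * 625.5 = 100.7055
RT60 = 100.7055 / 129.7 = 0.776

0.776 s


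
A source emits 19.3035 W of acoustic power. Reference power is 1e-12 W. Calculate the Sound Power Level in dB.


Given values:
  W = 19.3035 W
  W_ref = 1e-12 W
Formula: SWL = 10 * log10(W / W_ref)
Compute ratio: W / W_ref = 19303500000000
Compute log10: log10(19303500000000) = 13.285636
Multiply: SWL = 10 * 13.285636 = 132.86

132.86 dB


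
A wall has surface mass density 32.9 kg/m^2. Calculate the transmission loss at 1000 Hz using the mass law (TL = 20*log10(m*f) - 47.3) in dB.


Given values:
  m = 32.9 kg/m^2, f = 1000 Hz
Formula: TL = 20 * log10(m * f) - 47.3
Compute m * f = 32.9 * 1000 = 32900.0
Compute log10(32900.0) = 4.517196
Compute 20 * 4.517196 = 90.3439
TL = 90.3439 - 47.3 = 43.04

43.04 dB


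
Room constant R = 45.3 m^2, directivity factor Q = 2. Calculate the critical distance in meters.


Given values:
  R = 45.3 m^2, Q = 2
Formula: d_c = 0.141 * sqrt(Q * R)
Compute Q * R = 2 * 45.3 = 90.6
Compute sqrt(90.6) = 9.5184
d_c = 0.141 * 9.5184 = 1.342

1.342 m


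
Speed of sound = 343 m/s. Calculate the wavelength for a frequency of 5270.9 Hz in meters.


Given values:
  c = 343 m/s, f = 5270.9 Hz
Formula: lambda = c / f
lambda = 343 / 5270.9
lambda = 0.0651

0.0651 m


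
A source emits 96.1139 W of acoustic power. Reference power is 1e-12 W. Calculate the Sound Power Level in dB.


Given values:
  W = 96.1139 W
  W_ref = 1e-12 W
Formula: SWL = 10 * log10(W / W_ref)
Compute ratio: W / W_ref = 96113900000000
Compute log10: log10(96113900000000) = 13.982786
Multiply: SWL = 10 * 13.982786 = 139.83

139.83 dB


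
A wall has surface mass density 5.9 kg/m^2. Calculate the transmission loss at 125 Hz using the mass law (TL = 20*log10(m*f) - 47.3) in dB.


Given values:
  m = 5.9 kg/m^2, f = 125 Hz
Formula: TL = 20 * log10(m * f) - 47.3
Compute m * f = 5.9 * 125 = 737.5
Compute log10(737.5) = 2.867762
Compute 20 * 2.867762 = 57.3552
TL = 57.3552 - 47.3 = 10.06

10.06 dB


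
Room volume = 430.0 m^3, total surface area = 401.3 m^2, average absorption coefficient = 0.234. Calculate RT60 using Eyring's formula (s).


Given values:
  V = 430.0 m^3, S = 401.3 m^2, alpha = 0.234
Formula: RT60 = 0.161 * V / (-S * ln(1 - alpha))
Compute ln(1 - 0.234) = ln(0.766) = -0.266573
Denominator: -401.3 * -0.266573 = 106.9757
Numerator: 0.161 * 430.0 = 69.23
RT60 = 69.23 / 106.9757 = 0.647

0.647 s


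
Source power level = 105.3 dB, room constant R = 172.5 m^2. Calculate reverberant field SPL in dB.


Given values:
  Lw = 105.3 dB, R = 172.5 m^2
Formula: SPL = Lw + 10 * log10(4 / R)
Compute 4 / R = 4 / 172.5 = 0.023188
Compute 10 * log10(0.023188) = -16.3474
SPL = 105.3 + (-16.3474) = 88.95

88.95 dB


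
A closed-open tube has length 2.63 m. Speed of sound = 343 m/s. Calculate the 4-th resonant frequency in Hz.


Given values:
  Tube type: closed-open, L = 2.63 m, c = 343 m/s, n = 4
Formula: f_n = (2n - 1) * c / (4 * L)
Compute 2n - 1 = 2*4 - 1 = 7
Compute 4 * L = 4 * 2.63 = 10.52
f = 7 * 343 / 10.52
f = 228.23

228.23 Hz


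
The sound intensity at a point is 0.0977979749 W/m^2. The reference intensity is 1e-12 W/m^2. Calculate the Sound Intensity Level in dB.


Given values:
  I = 0.0977979749 W/m^2
  I_ref = 1e-12 W/m^2
Formula: SIL = 10 * log10(I / I_ref)
Compute ratio: I / I_ref = 97797974900
Compute log10: log10(97797974900) = 10.99033
Multiply: SIL = 10 * 10.99033 = 109.9

109.9 dB


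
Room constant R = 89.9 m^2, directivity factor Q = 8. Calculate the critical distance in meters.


Given values:
  R = 89.9 m^2, Q = 8
Formula: d_c = 0.141 * sqrt(Q * R)
Compute Q * R = 8 * 89.9 = 719.2
Compute sqrt(719.2) = 26.8179
d_c = 0.141 * 26.8179 = 3.781

3.781 m


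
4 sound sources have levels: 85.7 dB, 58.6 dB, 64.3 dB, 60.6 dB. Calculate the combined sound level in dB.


Formula: L_total = 10 * log10( sum(10^(Li/10)) )
  Source 1: 10^(85.7/10) = 371535229.0972
  Source 2: 10^(58.6/10) = 724435.9601
  Source 3: 10^(64.3/10) = 2691534.8039
  Source 4: 10^(60.6/10) = 1148153.6215
Sum of linear values = 376099353.4827
L_total = 10 * log10(376099353.4827) = 85.75

85.75 dB


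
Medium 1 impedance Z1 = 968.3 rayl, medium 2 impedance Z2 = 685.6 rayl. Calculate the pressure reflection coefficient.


Given values:
  Z1 = 968.3 rayl, Z2 = 685.6 rayl
Formula: R = (Z2 - Z1) / (Z2 + Z1)
Numerator: Z2 - Z1 = 685.6 - 968.3 = -282.7
Denominator: Z2 + Z1 = 685.6 + 968.3 = 1653.9
R = -282.7 / 1653.9 = -0.1709

-0.1709


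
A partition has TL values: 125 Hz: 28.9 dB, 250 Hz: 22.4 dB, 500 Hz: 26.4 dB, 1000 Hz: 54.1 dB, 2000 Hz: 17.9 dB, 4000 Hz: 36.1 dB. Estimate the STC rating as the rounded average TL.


Given TL values at each frequency:
  125 Hz: 28.9 dB
  250 Hz: 22.4 dB
  500 Hz: 26.4 dB
  1000 Hz: 54.1 dB
  2000 Hz: 17.9 dB
  4000 Hz: 36.1 dB
Formula: STC ~ round(average of TL values)
Sum = 28.9 + 22.4 + 26.4 + 54.1 + 17.9 + 36.1 = 185.8
Average = 185.8 / 6 = 30.97
Rounded: 31

31


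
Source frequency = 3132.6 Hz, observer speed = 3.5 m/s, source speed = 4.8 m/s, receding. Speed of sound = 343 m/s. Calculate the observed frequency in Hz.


Given values:
  f_s = 3132.6 Hz, v_o = 3.5 m/s, v_s = 4.8 m/s
  Direction: receding
Formula: f_o = f_s * (c - v_o) / (c + v_s)
Numerator: c - v_o = 343 - 3.5 = 339.5
Denominator: c + v_s = 343 + 4.8 = 347.8
f_o = 3132.6 * 339.5 / 347.8 = 3057.84

3057.84 Hz


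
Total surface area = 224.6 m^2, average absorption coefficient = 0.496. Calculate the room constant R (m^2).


Given values:
  S = 224.6 m^2, alpha = 0.496
Formula: R = S * alpha / (1 - alpha)
Numerator: 224.6 * 0.496 = 111.4016
Denominator: 1 - 0.496 = 0.504
R = 111.4016 / 0.504 = 221.03

221.03 m^2


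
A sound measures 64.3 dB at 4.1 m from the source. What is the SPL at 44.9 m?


Given values:
  SPL1 = 64.3 dB, r1 = 4.1 m, r2 = 44.9 m
Formula: SPL2 = SPL1 - 20 * log10(r2 / r1)
Compute ratio: r2 / r1 = 44.9 / 4.1 = 10.9512
Compute log10: log10(10.9512) = 1.039462
Compute drop: 20 * 1.039462 = 20.7892
SPL2 = 64.3 - 20.7892 = 43.51

43.51 dB


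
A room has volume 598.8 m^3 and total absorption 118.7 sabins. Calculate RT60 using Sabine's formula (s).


Given values:
  V = 598.8 m^3
  A = 118.7 sabins
Formula: RT60 = 0.161 * V / A
Numerator: 0.161 * 598.8 = 96.4068
RT60 = 96.4068 / 118.7 = 0.812

0.812 s


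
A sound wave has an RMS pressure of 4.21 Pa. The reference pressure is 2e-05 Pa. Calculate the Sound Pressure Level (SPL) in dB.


Given values:
  p = 4.21 Pa
  p_ref = 2e-05 Pa
Formula: SPL = 20 * log10(p / p_ref)
Compute ratio: p / p_ref = 4.21 / 2e-05 = 210500
Compute log10: log10(210500) = 5.323252
Multiply: SPL = 20 * 5.323252 = 106.47

106.47 dB


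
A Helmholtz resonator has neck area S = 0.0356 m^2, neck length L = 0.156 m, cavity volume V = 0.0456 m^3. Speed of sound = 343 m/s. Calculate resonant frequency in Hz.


Given values:
  S = 0.0356 m^2, L = 0.156 m, V = 0.0456 m^3, c = 343 m/s
Formula: f = (c / (2*pi)) * sqrt(S / (V * L))
Compute V * L = 0.0456 * 0.156 = 0.0071136
Compute S / (V * L) = 0.0356 / 0.0071136 = 5.0045
Compute sqrt(5.0045) = 2.237074
Compute c / (2*pi) = 343 / 6.283185 = 54.590148
f = 54.590148 * 2.237074 = 122.12

122.12 Hz


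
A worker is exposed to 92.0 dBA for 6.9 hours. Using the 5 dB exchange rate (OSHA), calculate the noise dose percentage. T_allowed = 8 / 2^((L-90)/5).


Given values:
  L = 92.0 dBA, T = 6.9 hours
Formula: T_allowed = 8 / 2^((L - 90) / 5)
Compute exponent: (92.0 - 90) / 5 = 0.4
Compute 2^(0.4) = 1.319508
T_allowed = 8 / 1.319508 = 6.062866 hours
Dose = (T / T_allowed) * 100
Dose = (6.9 / 6.062866) * 100 = 113.81

113.81 %


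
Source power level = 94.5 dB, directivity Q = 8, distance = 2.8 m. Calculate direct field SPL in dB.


Given values:
  Lw = 94.5 dB, Q = 8, r = 2.8 m
Formula: SPL = Lw + 10 * log10(Q / (4 * pi * r^2))
Compute 4 * pi * r^2 = 4 * pi * 2.8^2 = 98.5203
Compute Q / denom = 8 / 98.5203 = 0.08120154
Compute 10 * log10(0.08120154) = -10.9044
SPL = 94.5 + (-10.9044) = 83.6

83.6 dB


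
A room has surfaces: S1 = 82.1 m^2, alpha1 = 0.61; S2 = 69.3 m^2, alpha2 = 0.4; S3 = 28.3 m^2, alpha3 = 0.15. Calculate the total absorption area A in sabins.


Given surfaces:
  Surface 1: 82.1 * 0.61 = 50.081
  Surface 2: 69.3 * 0.4 = 27.72
  Surface 3: 28.3 * 0.15 = 4.245
Formula: A = sum(Si * alpha_i)
A = 50.081 + 27.72 + 4.245
A = 82.05

82.05 sabins


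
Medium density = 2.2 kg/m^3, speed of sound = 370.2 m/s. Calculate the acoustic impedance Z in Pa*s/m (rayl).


Given values:
  rho = 2.2 kg/m^3
  c = 370.2 m/s
Formula: Z = rho * c
Z = 2.2 * 370.2
Z = 814.44

814.44 rayl


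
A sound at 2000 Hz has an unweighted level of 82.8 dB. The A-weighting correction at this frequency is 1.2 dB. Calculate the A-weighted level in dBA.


Given values:
  SPL = 82.8 dB
  A-weighting at 2000 Hz = 1.2 dB
Formula: L_A = SPL + A_weight
L_A = 82.8 + (1.2)
L_A = 84.0

84.0 dBA


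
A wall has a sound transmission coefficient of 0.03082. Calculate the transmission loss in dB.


Given values:
  tau = 0.03082
Formula: TL = 10 * log10(1 / tau)
Compute 1 / tau = 1 / 0.03082 = 32.4465
Compute log10(32.4465) = 1.511168
TL = 10 * 1.511168 = 15.11

15.11 dB


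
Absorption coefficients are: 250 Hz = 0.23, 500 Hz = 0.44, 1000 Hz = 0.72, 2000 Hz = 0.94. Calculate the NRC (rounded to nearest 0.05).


Given values:
  a_250 = 0.23, a_500 = 0.44
  a_1000 = 0.72, a_2000 = 0.94
Formula: NRC = (a250 + a500 + a1000 + a2000) / 4
Sum = 0.23 + 0.44 + 0.72 + 0.94 = 2.33
NRC = 2.33 / 4 = 0.5825
Rounded to nearest 0.05: 0.6

0.6


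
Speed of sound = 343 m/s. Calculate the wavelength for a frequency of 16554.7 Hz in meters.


Given values:
  c = 343 m/s, f = 16554.7 Hz
Formula: lambda = c / f
lambda = 343 / 16554.7
lambda = 0.0207

0.0207 m


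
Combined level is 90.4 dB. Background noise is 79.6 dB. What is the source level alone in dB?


Given values:
  L_total = 90.4 dB, L_bg = 79.6 dB
Formula: L_source = 10 * log10(10^(L_total/10) - 10^(L_bg/10))
Convert to linear:
  10^(90.4/10) = 1096478196.1432
  10^(79.6/10) = 91201083.9356
Difference: 1096478196.1432 - 91201083.9356 = 1005277112.2076
L_source = 10 * log10(1005277112.2076) = 90.02

90.02 dB


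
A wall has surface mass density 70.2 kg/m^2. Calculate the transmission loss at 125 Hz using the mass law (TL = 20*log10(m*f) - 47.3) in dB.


Given values:
  m = 70.2 kg/m^2, f = 125 Hz
Formula: TL = 20 * log10(m * f) - 47.3
Compute m * f = 70.2 * 125 = 8775.0
Compute log10(8775.0) = 3.943247
Compute 20 * 3.943247 = 78.8649
TL = 78.8649 - 47.3 = 31.56

31.56 dB


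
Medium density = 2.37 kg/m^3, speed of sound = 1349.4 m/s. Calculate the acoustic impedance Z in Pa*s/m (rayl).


Given values:
  rho = 2.37 kg/m^3
  c = 1349.4 m/s
Formula: Z = rho * c
Z = 2.37 * 1349.4
Z = 3198.08

3198.08 rayl


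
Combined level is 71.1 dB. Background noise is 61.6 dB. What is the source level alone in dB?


Given values:
  L_total = 71.1 dB, L_bg = 61.6 dB
Formula: L_source = 10 * log10(10^(L_total/10) - 10^(L_bg/10))
Convert to linear:
  10^(71.1/10) = 12882495.5169
  10^(61.6/10) = 1445439.7707
Difference: 12882495.5169 - 1445439.7707 = 11437055.7462
L_source = 10 * log10(11437055.7462) = 70.58

70.58 dB


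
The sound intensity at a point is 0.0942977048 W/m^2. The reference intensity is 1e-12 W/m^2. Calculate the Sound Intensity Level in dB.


Given values:
  I = 0.0942977048 W/m^2
  I_ref = 1e-12 W/m^2
Formula: SIL = 10 * log10(I / I_ref)
Compute ratio: I / I_ref = 94297704800
Compute log10: log10(94297704800) = 10.974501
Multiply: SIL = 10 * 10.974501 = 109.75

109.75 dB


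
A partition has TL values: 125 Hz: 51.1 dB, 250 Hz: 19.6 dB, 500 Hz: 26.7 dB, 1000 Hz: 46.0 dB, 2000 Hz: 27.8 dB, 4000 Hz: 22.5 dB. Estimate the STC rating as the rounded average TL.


Given TL values at each frequency:
  125 Hz: 51.1 dB
  250 Hz: 19.6 dB
  500 Hz: 26.7 dB
  1000 Hz: 46.0 dB
  2000 Hz: 27.8 dB
  4000 Hz: 22.5 dB
Formula: STC ~ round(average of TL values)
Sum = 51.1 + 19.6 + 26.7 + 46.0 + 27.8 + 22.5 = 193.7
Average = 193.7 / 6 = 32.28
Rounded: 32

32


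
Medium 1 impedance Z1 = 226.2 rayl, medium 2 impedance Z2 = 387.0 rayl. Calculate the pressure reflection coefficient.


Given values:
  Z1 = 226.2 rayl, Z2 = 387.0 rayl
Formula: R = (Z2 - Z1) / (Z2 + Z1)
Numerator: Z2 - Z1 = 387.0 - 226.2 = 160.8
Denominator: Z2 + Z1 = 387.0 + 226.2 = 613.2
R = 160.8 / 613.2 = 0.2622

0.2622


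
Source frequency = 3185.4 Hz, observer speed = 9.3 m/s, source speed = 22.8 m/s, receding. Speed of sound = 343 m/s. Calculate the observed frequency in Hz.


Given values:
  f_s = 3185.4 Hz, v_o = 9.3 m/s, v_s = 22.8 m/s
  Direction: receding
Formula: f_o = f_s * (c - v_o) / (c + v_s)
Numerator: c - v_o = 343 - 9.3 = 333.7
Denominator: c + v_s = 343 + 22.8 = 365.8
f_o = 3185.4 * 333.7 / 365.8 = 2905.87

2905.87 Hz


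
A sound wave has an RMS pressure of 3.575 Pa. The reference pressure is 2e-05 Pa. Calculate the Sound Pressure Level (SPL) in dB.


Given values:
  p = 3.575 Pa
  p_ref = 2e-05 Pa
Formula: SPL = 20 * log10(p / p_ref)
Compute ratio: p / p_ref = 3.575 / 2e-05 = 178750
Compute log10: log10(178750) = 5.252246
Multiply: SPL = 20 * 5.252246 = 105.04

105.04 dB


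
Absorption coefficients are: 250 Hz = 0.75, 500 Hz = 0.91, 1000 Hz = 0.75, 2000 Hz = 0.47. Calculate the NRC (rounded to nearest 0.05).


Given values:
  a_250 = 0.75, a_500 = 0.91
  a_1000 = 0.75, a_2000 = 0.47
Formula: NRC = (a250 + a500 + a1000 + a2000) / 4
Sum = 0.75 + 0.91 + 0.75 + 0.47 = 2.88
NRC = 2.88 / 4 = 0.72
Rounded to nearest 0.05: 0.7

0.7


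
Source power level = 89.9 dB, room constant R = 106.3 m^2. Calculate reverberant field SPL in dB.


Given values:
  Lw = 89.9 dB, R = 106.3 m^2
Formula: SPL = Lw + 10 * log10(4 / R)
Compute 4 / R = 4 / 106.3 = 0.037629
Compute 10 * log10(0.037629) = -14.2448
SPL = 89.9 + (-14.2448) = 75.66

75.66 dB


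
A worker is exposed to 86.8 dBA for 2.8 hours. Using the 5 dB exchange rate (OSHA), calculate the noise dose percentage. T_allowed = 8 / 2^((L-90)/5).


Given values:
  L = 86.8 dBA, T = 2.8 hours
Formula: T_allowed = 8 / 2^((L - 90) / 5)
Compute exponent: (86.8 - 90) / 5 = -0.64
Compute 2^(-0.64) = 0.641713
T_allowed = 8 / 0.641713 = 12.466632 hours
Dose = (T / T_allowed) * 100
Dose = (2.8 / 12.466632) * 100 = 22.46

22.46 %


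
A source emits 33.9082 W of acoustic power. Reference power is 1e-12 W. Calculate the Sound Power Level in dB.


Given values:
  W = 33.9082 W
  W_ref = 1e-12 W
Formula: SWL = 10 * log10(W / W_ref)
Compute ratio: W / W_ref = 33908200000000
Compute log10: log10(33908200000000) = 13.530305
Multiply: SWL = 10 * 13.530305 = 135.3

135.3 dB


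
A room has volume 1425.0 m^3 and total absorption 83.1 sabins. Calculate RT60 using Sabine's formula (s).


Given values:
  V = 1425.0 m^3
  A = 83.1 sabins
Formula: RT60 = 0.161 * V / A
Numerator: 0.161 * 1425.0 = 229.425
RT60 = 229.425 / 83.1 = 2.761

2.761 s


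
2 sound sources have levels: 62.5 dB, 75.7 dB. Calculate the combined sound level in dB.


Formula: L_total = 10 * log10( sum(10^(Li/10)) )
  Source 1: 10^(62.5/10) = 1778279.41
  Source 2: 10^(75.7/10) = 37153522.9097
Sum of linear values = 38931802.3197
L_total = 10 * log10(38931802.3197) = 75.9

75.9 dB


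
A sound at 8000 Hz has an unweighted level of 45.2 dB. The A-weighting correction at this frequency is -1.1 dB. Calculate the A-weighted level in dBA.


Given values:
  SPL = 45.2 dB
  A-weighting at 8000 Hz = -1.1 dB
Formula: L_A = SPL + A_weight
L_A = 45.2 + (-1.1)
L_A = 44.1

44.1 dBA


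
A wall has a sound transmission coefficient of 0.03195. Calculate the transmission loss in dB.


Given values:
  tau = 0.03195
Formula: TL = 10 * log10(1 / tau)
Compute 1 / tau = 1 / 0.03195 = 31.2989
Compute log10(31.2989) = 1.495529
TL = 10 * 1.495529 = 14.96

14.96 dB


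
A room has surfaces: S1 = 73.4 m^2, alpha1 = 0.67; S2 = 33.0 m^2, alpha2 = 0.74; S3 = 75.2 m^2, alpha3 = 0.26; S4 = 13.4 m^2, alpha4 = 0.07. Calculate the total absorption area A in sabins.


Given surfaces:
  Surface 1: 73.4 * 0.67 = 49.178
  Surface 2: 33.0 * 0.74 = 24.42
  Surface 3: 75.2 * 0.26 = 19.552
  Surface 4: 13.4 * 0.07 = 0.938
Formula: A = sum(Si * alpha_i)
A = 49.178 + 24.42 + 19.552 + 0.938
A = 94.09

94.09 sabins


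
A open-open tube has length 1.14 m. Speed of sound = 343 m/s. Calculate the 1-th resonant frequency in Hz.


Given values:
  Tube type: open-open, L = 1.14 m, c = 343 m/s, n = 1
Formula: f_n = n * c / (2 * L)
Compute 2 * L = 2 * 1.14 = 2.28
f = 1 * 343 / 2.28
f = 150.44

150.44 Hz


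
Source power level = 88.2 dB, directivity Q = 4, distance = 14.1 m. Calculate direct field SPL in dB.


Given values:
  Lw = 88.2 dB, Q = 4, r = 14.1 m
Formula: SPL = Lw + 10 * log10(Q / (4 * pi * r^2))
Compute 4 * pi * r^2 = 4 * pi * 14.1^2 = 2498.3201
Compute Q / denom = 4 / 2498.3201 = 0.00160108
Compute 10 * log10(0.00160108) = -27.9559
SPL = 88.2 + (-27.9559) = 60.24

60.24 dB


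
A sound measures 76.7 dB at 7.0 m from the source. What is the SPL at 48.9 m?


Given values:
  SPL1 = 76.7 dB, r1 = 7.0 m, r2 = 48.9 m
Formula: SPL2 = SPL1 - 20 * log10(r2 / r1)
Compute ratio: r2 / r1 = 48.9 / 7.0 = 6.9857
Compute log10: log10(6.9857) = 0.84421
Compute drop: 20 * 0.84421 = 16.8842
SPL2 = 76.7 - 16.8842 = 59.82

59.82 dB


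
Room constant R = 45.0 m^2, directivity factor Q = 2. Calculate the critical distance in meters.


Given values:
  R = 45.0 m^2, Q = 2
Formula: d_c = 0.141 * sqrt(Q * R)
Compute Q * R = 2 * 45.0 = 90.0
Compute sqrt(90.0) = 9.4868
d_c = 0.141 * 9.4868 = 1.338

1.338 m


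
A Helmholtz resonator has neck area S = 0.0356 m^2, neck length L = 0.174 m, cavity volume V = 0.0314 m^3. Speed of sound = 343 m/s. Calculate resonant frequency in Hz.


Given values:
  S = 0.0356 m^2, L = 0.174 m, V = 0.0314 m^3, c = 343 m/s
Formula: f = (c / (2*pi)) * sqrt(S / (V * L))
Compute V * L = 0.0314 * 0.174 = 0.0054636
Compute S / (V * L) = 0.0356 / 0.0054636 = 6.5159
Compute sqrt(6.5159) = 2.552626
Compute c / (2*pi) = 343 / 6.283185 = 54.590148
f = 54.590148 * 2.552626 = 139.35

139.35 Hz


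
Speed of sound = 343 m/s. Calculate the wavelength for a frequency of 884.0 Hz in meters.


Given values:
  c = 343 m/s, f = 884.0 Hz
Formula: lambda = c / f
lambda = 343 / 884.0
lambda = 0.388

0.388 m


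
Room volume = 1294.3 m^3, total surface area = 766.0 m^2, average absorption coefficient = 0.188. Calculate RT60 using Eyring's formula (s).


Given values:
  V = 1294.3 m^3, S = 766.0 m^2, alpha = 0.188
Formula: RT60 = 0.161 * V / (-S * ln(1 - alpha))
Compute ln(1 - 0.188) = ln(0.812) = -0.208255
Denominator: -766.0 * -0.208255 = 159.5233
Numerator: 0.161 * 1294.3 = 208.3823
RT60 = 208.3823 / 159.5233 = 1.306

1.306 s


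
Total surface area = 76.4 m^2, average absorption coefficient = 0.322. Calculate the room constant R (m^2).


Given values:
  S = 76.4 m^2, alpha = 0.322
Formula: R = S * alpha / (1 - alpha)
Numerator: 76.4 * 0.322 = 24.6008
Denominator: 1 - 0.322 = 0.678
R = 24.6008 / 0.678 = 36.28

36.28 m^2


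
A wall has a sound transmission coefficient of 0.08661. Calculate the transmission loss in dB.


Given values:
  tau = 0.08661
Formula: TL = 10 * log10(1 / tau)
Compute 1 / tau = 1 / 0.08661 = 11.546
Compute log10(11.546) = 1.062432
TL = 10 * 1.062432 = 10.62

10.62 dB


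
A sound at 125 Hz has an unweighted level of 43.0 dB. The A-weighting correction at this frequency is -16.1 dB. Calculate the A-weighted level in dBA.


Given values:
  SPL = 43.0 dB
  A-weighting at 125 Hz = -16.1 dB
Formula: L_A = SPL + A_weight
L_A = 43.0 + (-16.1)
L_A = 26.9

26.9 dBA


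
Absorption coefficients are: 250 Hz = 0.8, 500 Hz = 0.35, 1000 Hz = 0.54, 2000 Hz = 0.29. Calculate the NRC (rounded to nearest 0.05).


Given values:
  a_250 = 0.8, a_500 = 0.35
  a_1000 = 0.54, a_2000 = 0.29
Formula: NRC = (a250 + a500 + a1000 + a2000) / 4
Sum = 0.8 + 0.35 + 0.54 + 0.29 = 1.98
NRC = 1.98 / 4 = 0.495
Rounded to nearest 0.05: 0.5

0.5


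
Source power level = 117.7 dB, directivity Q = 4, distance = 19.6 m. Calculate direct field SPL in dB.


Given values:
  Lw = 117.7 dB, Q = 4, r = 19.6 m
Formula: SPL = Lw + 10 * log10(Q / (4 * pi * r^2))
Compute 4 * pi * r^2 = 4 * pi * 19.6^2 = 4827.4969
Compute Q / denom = 4 / 4827.4969 = 0.00082859
Compute 10 * log10(0.00082859) = -30.8166
SPL = 117.7 + (-30.8166) = 86.88

86.88 dB


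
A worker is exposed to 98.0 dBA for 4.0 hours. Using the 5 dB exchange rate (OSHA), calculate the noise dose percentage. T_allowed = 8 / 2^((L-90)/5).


Given values:
  L = 98.0 dBA, T = 4.0 hours
Formula: T_allowed = 8 / 2^((L - 90) / 5)
Compute exponent: (98.0 - 90) / 5 = 1.6
Compute 2^(1.6) = 3.031433
T_allowed = 8 / 3.031433 = 2.639016 hours
Dose = (T / T_allowed) * 100
Dose = (4.0 / 2.639016) * 100 = 151.57

151.57 %


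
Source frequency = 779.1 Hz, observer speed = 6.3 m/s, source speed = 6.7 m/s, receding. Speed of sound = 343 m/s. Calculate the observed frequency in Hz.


Given values:
  f_s = 779.1 Hz, v_o = 6.3 m/s, v_s = 6.7 m/s
  Direction: receding
Formula: f_o = f_s * (c - v_o) / (c + v_s)
Numerator: c - v_o = 343 - 6.3 = 336.7
Denominator: c + v_s = 343 + 6.7 = 349.7
f_o = 779.1 * 336.7 / 349.7 = 750.14

750.14 Hz


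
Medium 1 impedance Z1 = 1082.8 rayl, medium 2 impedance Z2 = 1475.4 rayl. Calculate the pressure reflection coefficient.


Given values:
  Z1 = 1082.8 rayl, Z2 = 1475.4 rayl
Formula: R = (Z2 - Z1) / (Z2 + Z1)
Numerator: Z2 - Z1 = 1475.4 - 1082.8 = 392.6
Denominator: Z2 + Z1 = 1475.4 + 1082.8 = 2558.2
R = 392.6 / 2558.2 = 0.1535

0.1535


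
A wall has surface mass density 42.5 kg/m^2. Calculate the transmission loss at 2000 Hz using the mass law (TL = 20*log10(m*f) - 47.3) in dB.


Given values:
  m = 42.5 kg/m^2, f = 2000 Hz
Formula: TL = 20 * log10(m * f) - 47.3
Compute m * f = 42.5 * 2000 = 85000.0
Compute log10(85000.0) = 4.929419
Compute 20 * 4.929419 = 98.5884
TL = 98.5884 - 47.3 = 51.29

51.29 dB


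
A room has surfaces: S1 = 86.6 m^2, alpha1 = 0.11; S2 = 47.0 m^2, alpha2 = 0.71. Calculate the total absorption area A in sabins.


Given surfaces:
  Surface 1: 86.6 * 0.11 = 9.526
  Surface 2: 47.0 * 0.71 = 33.37
Formula: A = sum(Si * alpha_i)
A = 9.526 + 33.37
A = 42.9

42.9 sabins


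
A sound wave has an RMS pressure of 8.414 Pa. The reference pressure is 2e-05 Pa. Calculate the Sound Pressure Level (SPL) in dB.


Given values:
  p = 8.414 Pa
  p_ref = 2e-05 Pa
Formula: SPL = 20 * log10(p / p_ref)
Compute ratio: p / p_ref = 8.414 / 2e-05 = 420700
Compute log10: log10(420700) = 5.623973
Multiply: SPL = 20 * 5.623973 = 112.48

112.48 dB


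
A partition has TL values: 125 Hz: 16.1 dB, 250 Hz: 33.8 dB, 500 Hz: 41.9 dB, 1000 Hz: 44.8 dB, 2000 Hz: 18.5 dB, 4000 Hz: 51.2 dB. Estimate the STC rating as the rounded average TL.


Given TL values at each frequency:
  125 Hz: 16.1 dB
  250 Hz: 33.8 dB
  500 Hz: 41.9 dB
  1000 Hz: 44.8 dB
  2000 Hz: 18.5 dB
  4000 Hz: 51.2 dB
Formula: STC ~ round(average of TL values)
Sum = 16.1 + 33.8 + 41.9 + 44.8 + 18.5 + 51.2 = 206.3
Average = 206.3 / 6 = 34.38
Rounded: 34

34


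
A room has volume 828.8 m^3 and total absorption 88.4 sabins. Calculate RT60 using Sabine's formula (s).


Given values:
  V = 828.8 m^3
  A = 88.4 sabins
Formula: RT60 = 0.161 * V / A
Numerator: 0.161 * 828.8 = 133.4368
RT60 = 133.4368 / 88.4 = 1.509

1.509 s


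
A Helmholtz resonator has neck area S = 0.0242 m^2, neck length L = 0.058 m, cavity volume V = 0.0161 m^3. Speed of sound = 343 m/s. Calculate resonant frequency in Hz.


Given values:
  S = 0.0242 m^2, L = 0.058 m, V = 0.0161 m^3, c = 343 m/s
Formula: f = (c / (2*pi)) * sqrt(S / (V * L))
Compute V * L = 0.0161 * 0.058 = 0.0009338
Compute S / (V * L) = 0.0242 / 0.0009338 = 25.9156
Compute sqrt(25.9156) = 5.090737
Compute c / (2*pi) = 343 / 6.283185 = 54.590148
f = 54.590148 * 5.090737 = 277.9

277.9 Hz


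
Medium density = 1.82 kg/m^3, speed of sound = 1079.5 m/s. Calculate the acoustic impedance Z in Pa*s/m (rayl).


Given values:
  rho = 1.82 kg/m^3
  c = 1079.5 m/s
Formula: Z = rho * c
Z = 1.82 * 1079.5
Z = 1964.69

1964.69 rayl


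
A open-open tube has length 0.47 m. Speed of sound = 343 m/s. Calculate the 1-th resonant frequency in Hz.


Given values:
  Tube type: open-open, L = 0.47 m, c = 343 m/s, n = 1
Formula: f_n = n * c / (2 * L)
Compute 2 * L = 2 * 0.47 = 0.94
f = 1 * 343 / 0.94
f = 364.89

364.89 Hz


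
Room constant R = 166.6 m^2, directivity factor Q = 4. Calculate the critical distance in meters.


Given values:
  R = 166.6 m^2, Q = 4
Formula: d_c = 0.141 * sqrt(Q * R)
Compute Q * R = 4 * 166.6 = 666.4
Compute sqrt(666.4) = 25.8147
d_c = 0.141 * 25.8147 = 3.64

3.64 m


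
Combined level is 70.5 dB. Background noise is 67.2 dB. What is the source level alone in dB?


Given values:
  L_total = 70.5 dB, L_bg = 67.2 dB
Formula: L_source = 10 * log10(10^(L_total/10) - 10^(L_bg/10))
Convert to linear:
  10^(70.5/10) = 11220184.543
  10^(67.2/10) = 5248074.6025
Difference: 11220184.543 - 5248074.6025 = 5972109.9405
L_source = 10 * log10(5972109.9405) = 67.76

67.76 dB


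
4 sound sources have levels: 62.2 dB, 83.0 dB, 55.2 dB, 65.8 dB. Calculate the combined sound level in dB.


Formula: L_total = 10 * log10( sum(10^(Li/10)) )
  Source 1: 10^(62.2/10) = 1659586.9074
  Source 2: 10^(83.0/10) = 199526231.4969
  Source 3: 10^(55.2/10) = 331131.1215
  Source 4: 10^(65.8/10) = 3801893.9632
Sum of linear values = 205318843.489
L_total = 10 * log10(205318843.489) = 83.12

83.12 dB


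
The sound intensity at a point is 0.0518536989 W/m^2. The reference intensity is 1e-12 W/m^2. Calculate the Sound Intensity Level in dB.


Given values:
  I = 0.0518536989 W/m^2
  I_ref = 1e-12 W/m^2
Formula: SIL = 10 * log10(I / I_ref)
Compute ratio: I / I_ref = 51853698900
Compute log10: log10(51853698900) = 10.71478
Multiply: SIL = 10 * 10.71478 = 107.15

107.15 dB


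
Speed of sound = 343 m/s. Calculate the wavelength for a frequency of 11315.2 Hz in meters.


Given values:
  c = 343 m/s, f = 11315.2 Hz
Formula: lambda = c / f
lambda = 343 / 11315.2
lambda = 0.0303

0.0303 m


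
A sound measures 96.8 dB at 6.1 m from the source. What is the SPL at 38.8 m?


Given values:
  SPL1 = 96.8 dB, r1 = 6.1 m, r2 = 38.8 m
Formula: SPL2 = SPL1 - 20 * log10(r2 / r1)
Compute ratio: r2 / r1 = 38.8 / 6.1 = 6.3607
Compute log10: log10(6.3607) = 0.803505
Compute drop: 20 * 0.803505 = 16.0701
SPL2 = 96.8 - 16.0701 = 80.73

80.73 dB


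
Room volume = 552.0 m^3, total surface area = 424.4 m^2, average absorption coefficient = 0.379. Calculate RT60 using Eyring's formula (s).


Given values:
  V = 552.0 m^3, S = 424.4 m^2, alpha = 0.379
Formula: RT60 = 0.161 * V / (-S * ln(1 - alpha))
Compute ln(1 - 0.379) = ln(0.621) = -0.476424
Denominator: -424.4 * -0.476424 = 202.1943
Numerator: 0.161 * 552.0 = 88.872
RT60 = 88.872 / 202.1943 = 0.44

0.44 s


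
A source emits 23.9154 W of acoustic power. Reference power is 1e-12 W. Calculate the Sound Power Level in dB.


Given values:
  W = 23.9154 W
  W_ref = 1e-12 W
Formula: SWL = 10 * log10(W / W_ref)
Compute ratio: W / W_ref = 23915400000000
Compute log10: log10(23915400000000) = 13.378678
Multiply: SWL = 10 * 13.378678 = 133.79

133.79 dB


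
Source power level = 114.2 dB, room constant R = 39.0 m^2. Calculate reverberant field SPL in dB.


Given values:
  Lw = 114.2 dB, R = 39.0 m^2
Formula: SPL = Lw + 10 * log10(4 / R)
Compute 4 / R = 4 / 39.0 = 0.102564
Compute 10 * log10(0.102564) = -9.8901
SPL = 114.2 + (-9.8901) = 104.31

104.31 dB
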